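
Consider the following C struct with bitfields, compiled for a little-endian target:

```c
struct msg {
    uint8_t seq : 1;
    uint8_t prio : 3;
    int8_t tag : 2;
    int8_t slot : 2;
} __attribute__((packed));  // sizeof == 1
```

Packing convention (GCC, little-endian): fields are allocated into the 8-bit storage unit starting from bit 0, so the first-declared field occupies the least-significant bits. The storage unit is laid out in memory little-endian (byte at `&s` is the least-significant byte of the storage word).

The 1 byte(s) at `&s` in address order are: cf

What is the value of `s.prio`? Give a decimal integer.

[0]=0xcf (little-endian) → word 0xcf
seq [0+:1] = (word>>0) & 0x1 = 1
prio [1+:3] = (word>>1) & 0x7 = 7  ←
tag [4+:2] = (word>>4) & 0x3 = 0
slot [6+:2] = (word>>6) & 0x3 = 3

7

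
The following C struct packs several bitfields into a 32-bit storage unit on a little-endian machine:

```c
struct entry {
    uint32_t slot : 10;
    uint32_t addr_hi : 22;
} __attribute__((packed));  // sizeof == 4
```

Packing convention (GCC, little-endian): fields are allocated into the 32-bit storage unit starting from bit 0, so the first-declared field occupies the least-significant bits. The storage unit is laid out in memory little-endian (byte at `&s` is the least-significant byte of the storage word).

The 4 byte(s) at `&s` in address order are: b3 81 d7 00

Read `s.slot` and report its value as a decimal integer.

[0]=0xb3 [1]=0x81 [2]=0xd7 [3]=0x00 (little-endian) → word 0x00d781b3
slot [0+:10] = (word>>0) & 0x3ff = 435  ←
addr_hi [10+:22] = (word>>10) & 0x3fffff = 13792

435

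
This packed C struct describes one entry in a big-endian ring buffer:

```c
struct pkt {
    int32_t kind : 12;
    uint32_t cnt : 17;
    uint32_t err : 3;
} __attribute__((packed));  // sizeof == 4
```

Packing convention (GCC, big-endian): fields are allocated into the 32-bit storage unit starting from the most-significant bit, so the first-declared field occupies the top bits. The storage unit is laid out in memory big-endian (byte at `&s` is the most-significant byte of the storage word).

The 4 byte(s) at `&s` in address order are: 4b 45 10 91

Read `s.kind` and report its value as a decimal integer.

[0]=0x4b [1]=0x45 [2]=0x10 [3]=0x91 (big-endian) → word 0x4b451091
kind:12 @ bit 20 → (0x4b451091>>20)&0xfff = 0x4b4  ←
cnt:17 @ bit 3 → (0x4b451091>>3)&0x1ffff = 0xa212
err:3 @ bit 0 → (0x4b451091>>0)&0x7 = 0x1
kind signed 12b, MSB=0: value = 1204

1204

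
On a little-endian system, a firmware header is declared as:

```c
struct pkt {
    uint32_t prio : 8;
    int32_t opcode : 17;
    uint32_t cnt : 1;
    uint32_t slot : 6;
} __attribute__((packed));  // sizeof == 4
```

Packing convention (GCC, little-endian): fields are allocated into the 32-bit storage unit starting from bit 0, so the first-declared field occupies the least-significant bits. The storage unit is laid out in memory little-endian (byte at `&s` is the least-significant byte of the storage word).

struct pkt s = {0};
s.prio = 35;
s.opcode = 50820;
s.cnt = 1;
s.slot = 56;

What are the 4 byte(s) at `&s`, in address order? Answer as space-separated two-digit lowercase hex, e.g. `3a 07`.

23 84 c6 e2

[0+:8] prio=35 & 0xff = 0x23; word=0x00000023
[8+:17] opcode=50820 & 0x1ffff = 0xc684; word=0x00c68423
[25+:1] cnt=1 & 0x1 = 0x1; word=0x02c68423
[26+:6] slot=56 & 0x3f = 0x38; word=0xe2c68423
word = 0xe2c68423 → little-endian bytes:
  [0]=0x23  [1]=0x84  [2]=0xc6  [3]=0xe2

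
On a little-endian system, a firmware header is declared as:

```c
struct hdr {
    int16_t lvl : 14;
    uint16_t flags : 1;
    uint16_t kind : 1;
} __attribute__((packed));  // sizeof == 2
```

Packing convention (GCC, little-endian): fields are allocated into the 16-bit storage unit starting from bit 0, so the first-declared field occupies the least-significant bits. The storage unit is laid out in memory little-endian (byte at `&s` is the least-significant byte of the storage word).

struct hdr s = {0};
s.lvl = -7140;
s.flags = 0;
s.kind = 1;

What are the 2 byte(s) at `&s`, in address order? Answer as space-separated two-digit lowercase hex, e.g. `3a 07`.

1c a4

lvl:14 = -7140 → 0x241c << 0 → word 0x241c
flags:1 = 0 → 0x0 << 14 → word 0x241c
kind:1 = 1 → 0x1 << 15 → word 0xa41c
word = 0xa41c → little-endian bytes:
  [0]=0x1c  [1]=0xa4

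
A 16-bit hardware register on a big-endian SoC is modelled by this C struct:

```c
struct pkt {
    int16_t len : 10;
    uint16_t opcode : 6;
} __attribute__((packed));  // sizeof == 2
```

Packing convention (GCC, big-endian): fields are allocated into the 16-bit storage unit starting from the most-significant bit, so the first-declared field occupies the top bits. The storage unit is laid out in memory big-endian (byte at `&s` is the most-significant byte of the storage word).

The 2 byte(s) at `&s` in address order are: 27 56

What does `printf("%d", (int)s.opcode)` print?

[0]=0x27 [1]=0x56 (big-endian) → word 0x2756
len [6+:10] = (word>>6) & 0x3ff = 157
opcode [0+:6] = (word>>0) & 0x3f = 22  ←

22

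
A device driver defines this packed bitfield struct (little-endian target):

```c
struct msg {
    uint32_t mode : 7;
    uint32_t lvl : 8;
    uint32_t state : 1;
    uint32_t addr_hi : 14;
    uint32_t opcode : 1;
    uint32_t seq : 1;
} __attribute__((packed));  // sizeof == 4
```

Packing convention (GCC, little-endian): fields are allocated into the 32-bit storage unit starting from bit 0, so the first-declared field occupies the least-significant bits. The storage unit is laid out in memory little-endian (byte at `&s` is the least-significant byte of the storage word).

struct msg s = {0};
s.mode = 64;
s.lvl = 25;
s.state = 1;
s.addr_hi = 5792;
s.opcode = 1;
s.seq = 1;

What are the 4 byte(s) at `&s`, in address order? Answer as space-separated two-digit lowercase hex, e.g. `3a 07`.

c0 8c a0 d6

mode:7 = 64 → 0x40 << 0 → word 0x00000040
lvl:8 = 25 → 0x19 << 7 → word 0x00000cc0
state:1 = 1 → 0x1 << 15 → word 0x00008cc0
addr_hi:14 = 5792 → 0x16a0 << 16 → word 0x16a08cc0
opcode:1 = 1 → 0x1 << 30 → word 0x56a08cc0
seq:1 = 1 → 0x1 << 31 → word 0xd6a08cc0
word = 0xd6a08cc0 → little-endian bytes:
  [0]=0xc0  [1]=0x8c  [2]=0xa0  [3]=0xd6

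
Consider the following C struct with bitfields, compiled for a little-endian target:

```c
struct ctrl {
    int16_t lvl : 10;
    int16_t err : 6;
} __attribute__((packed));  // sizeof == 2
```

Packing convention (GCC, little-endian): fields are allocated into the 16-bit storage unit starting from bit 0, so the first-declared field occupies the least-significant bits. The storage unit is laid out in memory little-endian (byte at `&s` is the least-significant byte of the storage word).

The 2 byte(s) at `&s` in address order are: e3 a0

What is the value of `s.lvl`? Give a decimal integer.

227

[0]=0xe3 [1]=0xa0 (little-endian) → word 0xa0e3
lvl:10 @ bit 0 → (0xa0e3>>0)&0x3ff = 0xe3  ←
err:6 @ bit 10 → (0xa0e3>>10)&0x3f = 0x28
lvl signed 10b, MSB=0: value = 227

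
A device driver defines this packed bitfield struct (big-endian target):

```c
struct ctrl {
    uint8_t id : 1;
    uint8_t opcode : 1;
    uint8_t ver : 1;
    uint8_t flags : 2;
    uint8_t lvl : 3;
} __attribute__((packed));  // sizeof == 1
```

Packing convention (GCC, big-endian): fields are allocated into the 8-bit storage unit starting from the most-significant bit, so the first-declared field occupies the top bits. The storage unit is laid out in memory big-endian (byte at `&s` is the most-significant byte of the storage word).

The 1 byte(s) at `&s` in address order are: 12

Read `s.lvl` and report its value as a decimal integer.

2

[0]=0x12 (big-endian) → word 0x12
id:1 @ bit 7 → (0x12>>7)&0x1 = 0x0
opcode:1 @ bit 6 → (0x12>>6)&0x1 = 0x0
ver:1 @ bit 5 → (0x12>>5)&0x1 = 0x0
flags:2 @ bit 3 → (0x12>>3)&0x3 = 0x2
lvl:3 @ bit 0 → (0x12>>0)&0x7 = 0x2  ←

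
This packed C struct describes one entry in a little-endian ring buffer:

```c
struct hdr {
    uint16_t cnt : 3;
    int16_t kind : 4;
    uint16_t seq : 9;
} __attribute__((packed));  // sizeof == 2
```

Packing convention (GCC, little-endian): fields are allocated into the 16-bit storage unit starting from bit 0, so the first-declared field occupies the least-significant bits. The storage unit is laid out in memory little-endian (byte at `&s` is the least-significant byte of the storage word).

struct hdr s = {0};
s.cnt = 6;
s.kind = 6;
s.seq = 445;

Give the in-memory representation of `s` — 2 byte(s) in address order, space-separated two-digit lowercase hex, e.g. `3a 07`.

[0+:3] cnt=6 & 0x7 = 0x6; word=0x0006
[3+:4] kind=6 & 0xf = 0x6; word=0x0036
[7+:9] seq=445 & 0x1ff = 0x1bd; word=0xdeb6
word = 0xdeb6 → little-endian bytes:
  [0]=0xb6  [1]=0xde

b6 de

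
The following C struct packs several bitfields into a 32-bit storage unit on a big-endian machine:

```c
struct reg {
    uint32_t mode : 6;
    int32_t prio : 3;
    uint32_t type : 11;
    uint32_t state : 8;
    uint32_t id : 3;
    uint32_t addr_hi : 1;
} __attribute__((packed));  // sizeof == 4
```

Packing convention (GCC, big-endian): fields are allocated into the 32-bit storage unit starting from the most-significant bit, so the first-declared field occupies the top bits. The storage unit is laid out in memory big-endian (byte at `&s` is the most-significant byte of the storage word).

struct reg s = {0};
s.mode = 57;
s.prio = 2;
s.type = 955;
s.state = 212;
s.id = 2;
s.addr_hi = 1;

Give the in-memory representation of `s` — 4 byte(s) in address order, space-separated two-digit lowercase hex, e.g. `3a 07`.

mode:6 = 57 → 0x39 << 26 → word 0xe4000000
prio:3 = 2 → 0x2 << 23 → word 0xe5000000
type:11 = 955 → 0x3bb << 12 → word 0xe53bb000
state:8 = 212 → 0xd4 << 4 → word 0xe53bbd40
id:3 = 2 → 0x2 << 1 → word 0xe53bbd44
addr_hi:1 = 1 → 0x1 << 0 → word 0xe53bbd45
word = 0xe53bbd45 → big-endian bytes:
  [0]=0xe5  [1]=0x3b  [2]=0xbd  [3]=0x45

e5 3b bd 45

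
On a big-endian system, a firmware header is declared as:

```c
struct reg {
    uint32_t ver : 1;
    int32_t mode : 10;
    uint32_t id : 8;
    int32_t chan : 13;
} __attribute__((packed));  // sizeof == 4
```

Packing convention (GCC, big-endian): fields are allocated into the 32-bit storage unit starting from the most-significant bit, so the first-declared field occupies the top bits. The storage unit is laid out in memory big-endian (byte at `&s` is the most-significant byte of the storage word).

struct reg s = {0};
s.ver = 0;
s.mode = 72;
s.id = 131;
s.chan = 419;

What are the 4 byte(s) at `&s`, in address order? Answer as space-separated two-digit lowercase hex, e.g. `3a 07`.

ver (1b) val=0 bits=0x0 at bit 31: 0x00000000
mode (10b) val=72 bits=0x48 at bit 21: 0x09000000
id (8b) val=131 bits=0x83 at bit 13: 0x09106000
chan (13b) val=419 bits=0x1a3 at bit 0: 0x091061a3
word = 0x091061a3 → big-endian bytes:
  [0]=0x09  [1]=0x10  [2]=0x61  [3]=0xa3

09 10 61 a3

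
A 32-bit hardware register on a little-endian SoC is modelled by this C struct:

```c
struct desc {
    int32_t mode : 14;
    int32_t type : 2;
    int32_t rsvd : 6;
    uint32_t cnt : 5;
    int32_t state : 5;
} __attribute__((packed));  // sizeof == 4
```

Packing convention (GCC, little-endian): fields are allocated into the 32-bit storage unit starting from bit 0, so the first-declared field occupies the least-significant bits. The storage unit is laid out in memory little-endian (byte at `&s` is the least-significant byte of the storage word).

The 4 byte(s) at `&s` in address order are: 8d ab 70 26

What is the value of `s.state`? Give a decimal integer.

[0]=0x8d [1]=0xab [2]=0x70 [3]=0x26 (little-endian) → word 0x2670ab8d
mode:14 @ bit 0 → (0x2670ab8d>>0)&0x3fff = 0x2b8d
type:2 @ bit 14 → (0x2670ab8d>>14)&0x3 = 0x2
rsvd:6 @ bit 16 → (0x2670ab8d>>16)&0x3f = 0x30
cnt:5 @ bit 22 → (0x2670ab8d>>22)&0x1f = 0x19
state:5 @ bit 27 → (0x2670ab8d>>27)&0x1f = 0x4  ←
state signed 5b, MSB=0: value = 4

4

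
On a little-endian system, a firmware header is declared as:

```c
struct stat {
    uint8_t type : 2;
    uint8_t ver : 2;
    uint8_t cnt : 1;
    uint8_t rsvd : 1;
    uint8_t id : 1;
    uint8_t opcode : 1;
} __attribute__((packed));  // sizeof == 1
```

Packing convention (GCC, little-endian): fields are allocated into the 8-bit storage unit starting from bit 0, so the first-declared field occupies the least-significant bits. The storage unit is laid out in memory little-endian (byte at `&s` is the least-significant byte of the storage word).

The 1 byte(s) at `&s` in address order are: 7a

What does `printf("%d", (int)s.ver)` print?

2

[0]=0x7a (little-endian) → word 0x7a
type [0+:2] = (word>>0) & 0x3 = 2
ver [2+:2] = (word>>2) & 0x3 = 2  ←
cnt [4+:1] = (word>>4) & 0x1 = 1
rsvd [5+:1] = (word>>5) & 0x1 = 1
id [6+:1] = (word>>6) & 0x1 = 1
opcode [7+:1] = (word>>7) & 0x1 = 0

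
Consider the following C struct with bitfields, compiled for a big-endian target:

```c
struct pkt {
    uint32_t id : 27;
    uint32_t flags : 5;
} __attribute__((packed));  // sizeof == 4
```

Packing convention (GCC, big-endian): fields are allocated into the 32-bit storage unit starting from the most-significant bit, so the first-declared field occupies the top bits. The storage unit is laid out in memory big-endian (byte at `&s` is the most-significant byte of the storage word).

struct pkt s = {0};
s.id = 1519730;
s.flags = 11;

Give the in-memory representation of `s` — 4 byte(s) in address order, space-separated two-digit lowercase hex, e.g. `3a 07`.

id:27 = 1519730 → 0x173072 << 5 → word 0x02e60e40
flags:5 = 11 → 0xb << 0 → word 0x02e60e4b
word = 0x02e60e4b → big-endian bytes:
  [0]=0x02  [1]=0xe6  [2]=0x0e  [3]=0x4b

02 e6 0e 4b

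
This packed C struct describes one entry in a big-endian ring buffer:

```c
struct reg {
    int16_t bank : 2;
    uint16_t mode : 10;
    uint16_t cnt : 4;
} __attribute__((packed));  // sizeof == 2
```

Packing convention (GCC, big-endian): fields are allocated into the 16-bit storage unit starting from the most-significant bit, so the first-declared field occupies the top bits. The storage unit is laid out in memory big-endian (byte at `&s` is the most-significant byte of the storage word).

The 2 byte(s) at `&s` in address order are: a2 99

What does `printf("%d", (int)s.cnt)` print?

[0]=0xa2 [1]=0x99 (big-endian) → word 0xa299
bank [14+:2] = (word>>14) & 0x3 = 2
mode [4+:10] = (word>>4) & 0x3ff = 553
cnt [0+:4] = (word>>0) & 0xf = 9  ←

9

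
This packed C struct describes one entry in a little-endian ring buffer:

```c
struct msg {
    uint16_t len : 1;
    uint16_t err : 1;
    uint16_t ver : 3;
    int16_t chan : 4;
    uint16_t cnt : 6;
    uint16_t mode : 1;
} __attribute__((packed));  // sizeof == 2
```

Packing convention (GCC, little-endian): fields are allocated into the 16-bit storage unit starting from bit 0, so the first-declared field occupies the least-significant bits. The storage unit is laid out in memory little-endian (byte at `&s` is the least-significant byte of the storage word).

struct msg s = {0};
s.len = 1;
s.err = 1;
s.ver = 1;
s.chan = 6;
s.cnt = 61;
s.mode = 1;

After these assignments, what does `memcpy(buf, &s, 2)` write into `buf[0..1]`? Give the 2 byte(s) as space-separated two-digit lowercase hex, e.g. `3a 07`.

len:1 = 1 → 0x1 << 0 → word 0x0001
err:1 = 1 → 0x1 << 1 → word 0x0003
ver:3 = 1 → 0x1 << 2 → word 0x0007
chan:4 = 6 → 0x6 << 5 → word 0x00c7
cnt:6 = 61 → 0x3d << 9 → word 0x7ac7
mode:1 = 1 → 0x1 << 15 → word 0xfac7
word = 0xfac7 → little-endian bytes:
  [0]=0xc7  [1]=0xfa

c7 fa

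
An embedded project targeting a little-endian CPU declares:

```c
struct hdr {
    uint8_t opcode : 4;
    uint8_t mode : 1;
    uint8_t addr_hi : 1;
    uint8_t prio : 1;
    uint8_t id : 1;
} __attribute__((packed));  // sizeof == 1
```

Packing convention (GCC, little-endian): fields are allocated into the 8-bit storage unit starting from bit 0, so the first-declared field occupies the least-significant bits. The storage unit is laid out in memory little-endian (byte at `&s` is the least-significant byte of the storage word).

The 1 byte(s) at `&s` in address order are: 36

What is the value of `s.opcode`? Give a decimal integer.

[0]=0x36 (little-endian) → word 0x36
opcode:4 @ bit 0 → (0x36>>0)&0xf = 0x6  ←
mode:1 @ bit 4 → (0x36>>4)&0x1 = 0x1
addr_hi:1 @ bit 5 → (0x36>>5)&0x1 = 0x1
prio:1 @ bit 6 → (0x36>>6)&0x1 = 0x0
id:1 @ bit 7 → (0x36>>7)&0x1 = 0x0

6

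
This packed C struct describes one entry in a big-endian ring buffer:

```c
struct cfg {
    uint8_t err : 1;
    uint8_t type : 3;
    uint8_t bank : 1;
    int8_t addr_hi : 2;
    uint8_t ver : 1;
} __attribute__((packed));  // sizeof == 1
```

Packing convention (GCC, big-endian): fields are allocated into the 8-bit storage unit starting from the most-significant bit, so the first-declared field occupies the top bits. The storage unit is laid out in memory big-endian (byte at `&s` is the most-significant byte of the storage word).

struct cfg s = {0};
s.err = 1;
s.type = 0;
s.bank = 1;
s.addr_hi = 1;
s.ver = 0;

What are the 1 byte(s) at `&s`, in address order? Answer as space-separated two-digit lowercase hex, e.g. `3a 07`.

8a

err (1b) val=1 bits=0x1 at bit 7: 0x80
type (3b) val=0 bits=0x0 at bit 4: 0x80
bank (1b) val=1 bits=0x1 at bit 3: 0x88
addr_hi (2b) val=1 bits=0x1 at bit 1: 0x8a
ver (1b) val=0 bits=0x0 at bit 0: 0x8a
word = 0x8a → big-endian bytes:
  [0]=0x8a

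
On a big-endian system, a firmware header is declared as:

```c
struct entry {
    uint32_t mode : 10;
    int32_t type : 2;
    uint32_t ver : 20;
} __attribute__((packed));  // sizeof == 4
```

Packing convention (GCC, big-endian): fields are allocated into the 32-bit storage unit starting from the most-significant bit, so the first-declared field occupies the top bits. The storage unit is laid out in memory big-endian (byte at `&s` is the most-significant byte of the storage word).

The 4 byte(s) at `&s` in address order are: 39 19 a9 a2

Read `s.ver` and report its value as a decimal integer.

[0]=0x39 [1]=0x19 [2]=0xa9 [3]=0xa2 (big-endian) → word 0x3919a9a2
mode [22+:10] = (word>>22) & 0x3ff = 228
type [20+:2] = (word>>20) & 0x3 = 1
ver [0+:20] = (word>>0) & 0xfffff = 633250  ←

633250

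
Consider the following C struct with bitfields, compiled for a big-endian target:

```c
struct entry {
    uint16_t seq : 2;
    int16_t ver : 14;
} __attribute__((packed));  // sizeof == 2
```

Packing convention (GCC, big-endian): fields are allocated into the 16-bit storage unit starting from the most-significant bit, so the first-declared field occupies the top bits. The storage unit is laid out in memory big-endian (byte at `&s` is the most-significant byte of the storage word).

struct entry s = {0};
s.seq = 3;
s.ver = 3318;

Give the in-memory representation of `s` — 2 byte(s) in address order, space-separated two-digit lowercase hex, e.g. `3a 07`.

cc f6

[14+:2] seq=3 & 0x3 = 0x3; word=0xc000
[0+:14] ver=3318 & 0x3fff = 0xcf6; word=0xccf6
word = 0xccf6 → big-endian bytes:
  [0]=0xcc  [1]=0xf6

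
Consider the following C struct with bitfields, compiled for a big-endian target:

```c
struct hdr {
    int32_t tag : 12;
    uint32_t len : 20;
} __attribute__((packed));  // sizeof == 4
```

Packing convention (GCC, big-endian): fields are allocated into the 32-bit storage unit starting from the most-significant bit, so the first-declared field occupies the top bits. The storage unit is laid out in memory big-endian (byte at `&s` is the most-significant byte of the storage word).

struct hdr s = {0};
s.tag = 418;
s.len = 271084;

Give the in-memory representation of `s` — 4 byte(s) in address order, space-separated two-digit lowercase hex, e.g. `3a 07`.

1a 24 22 ec

tag (12b) val=418 bits=0x1a2 at bit 20: 0x1a200000
len (20b) val=271084 bits=0x422ec at bit 0: 0x1a2422ec
word = 0x1a2422ec → big-endian bytes:
  [0]=0x1a  [1]=0x24  [2]=0x22  [3]=0xec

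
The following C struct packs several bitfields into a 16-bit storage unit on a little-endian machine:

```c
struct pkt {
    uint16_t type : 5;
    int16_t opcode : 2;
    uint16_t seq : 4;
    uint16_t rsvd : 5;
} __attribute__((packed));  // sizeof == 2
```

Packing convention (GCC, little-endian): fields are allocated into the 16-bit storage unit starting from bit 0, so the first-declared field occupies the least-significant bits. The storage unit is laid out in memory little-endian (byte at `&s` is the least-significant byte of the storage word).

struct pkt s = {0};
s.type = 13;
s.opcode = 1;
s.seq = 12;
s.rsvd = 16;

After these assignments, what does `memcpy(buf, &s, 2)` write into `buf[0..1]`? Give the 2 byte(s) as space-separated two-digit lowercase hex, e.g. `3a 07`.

2d 86

[0+:5] type=13 & 0x1f = 0xd; word=0x000d
[5+:2] opcode=1 & 0x3 = 0x1; word=0x002d
[7+:4] seq=12 & 0xf = 0xc; word=0x062d
[11+:5] rsvd=16 & 0x1f = 0x10; word=0x862d
word = 0x862d → little-endian bytes:
  [0]=0x2d  [1]=0x86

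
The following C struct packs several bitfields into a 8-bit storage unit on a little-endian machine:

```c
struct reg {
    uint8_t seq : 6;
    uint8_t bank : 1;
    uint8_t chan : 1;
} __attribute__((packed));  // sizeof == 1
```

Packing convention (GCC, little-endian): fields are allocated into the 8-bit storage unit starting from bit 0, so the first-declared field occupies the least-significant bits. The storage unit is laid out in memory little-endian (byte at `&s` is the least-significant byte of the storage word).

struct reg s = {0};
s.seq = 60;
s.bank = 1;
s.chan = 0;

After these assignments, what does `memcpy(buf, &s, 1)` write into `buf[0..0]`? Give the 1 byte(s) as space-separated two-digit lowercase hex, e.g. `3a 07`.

7c

[0+:6] seq=60 & 0x3f = 0x3c; word=0x3c
[6+:1] bank=1 & 0x1 = 0x1; word=0x7c
[7+:1] chan=0 & 0x1 = 0x0; word=0x7c
word = 0x7c → little-endian bytes:
  [0]=0x7c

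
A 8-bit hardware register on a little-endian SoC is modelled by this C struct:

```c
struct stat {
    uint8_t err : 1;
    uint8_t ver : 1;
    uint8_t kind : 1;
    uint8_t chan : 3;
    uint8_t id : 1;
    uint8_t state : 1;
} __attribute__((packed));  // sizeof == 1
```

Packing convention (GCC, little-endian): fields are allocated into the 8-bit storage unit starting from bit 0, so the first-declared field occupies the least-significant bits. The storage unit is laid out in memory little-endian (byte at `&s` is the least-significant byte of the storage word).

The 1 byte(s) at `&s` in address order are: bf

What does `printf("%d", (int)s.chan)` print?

7

[0]=0xbf (little-endian) → word 0xbf
err [0+:1] = (word>>0) & 0x1 = 1
ver [1+:1] = (word>>1) & 0x1 = 1
kind [2+:1] = (word>>2) & 0x1 = 1
chan [3+:3] = (word>>3) & 0x7 = 7  ←
id [6+:1] = (word>>6) & 0x1 = 0
state [7+:1] = (word>>7) & 0x1 = 1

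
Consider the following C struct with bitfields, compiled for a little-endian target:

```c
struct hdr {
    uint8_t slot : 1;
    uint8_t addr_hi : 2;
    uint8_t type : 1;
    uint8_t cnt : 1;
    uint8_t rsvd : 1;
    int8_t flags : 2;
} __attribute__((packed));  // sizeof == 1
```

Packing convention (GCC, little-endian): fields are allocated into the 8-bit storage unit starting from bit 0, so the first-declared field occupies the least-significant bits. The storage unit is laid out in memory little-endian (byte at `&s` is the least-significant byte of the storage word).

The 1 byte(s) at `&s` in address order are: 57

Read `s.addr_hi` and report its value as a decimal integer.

[0]=0x57 (little-endian) → word 0x57
slot:1 @ bit 0 → (0x57>>0)&0x1 = 0x1
addr_hi:2 @ bit 1 → (0x57>>1)&0x3 = 0x3  ←
type:1 @ bit 3 → (0x57>>3)&0x1 = 0x0
cnt:1 @ bit 4 → (0x57>>4)&0x1 = 0x1
rsvd:1 @ bit 5 → (0x57>>5)&0x1 = 0x0
flags:2 @ bit 6 → (0x57>>6)&0x3 = 0x1

3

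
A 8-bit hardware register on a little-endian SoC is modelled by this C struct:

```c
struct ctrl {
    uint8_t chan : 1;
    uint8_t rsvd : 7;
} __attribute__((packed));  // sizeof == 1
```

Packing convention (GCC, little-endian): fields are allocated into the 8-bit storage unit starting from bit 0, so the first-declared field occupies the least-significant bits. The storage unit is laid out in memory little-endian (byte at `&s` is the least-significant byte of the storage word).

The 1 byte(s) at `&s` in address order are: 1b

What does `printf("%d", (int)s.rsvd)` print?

[0]=0x1b (little-endian) → word 0x1b
chan:1 @ bit 0 → (0x1b>>0)&0x1 = 0x1
rsvd:7 @ bit 1 → (0x1b>>1)&0x7f = 0xd  ←

13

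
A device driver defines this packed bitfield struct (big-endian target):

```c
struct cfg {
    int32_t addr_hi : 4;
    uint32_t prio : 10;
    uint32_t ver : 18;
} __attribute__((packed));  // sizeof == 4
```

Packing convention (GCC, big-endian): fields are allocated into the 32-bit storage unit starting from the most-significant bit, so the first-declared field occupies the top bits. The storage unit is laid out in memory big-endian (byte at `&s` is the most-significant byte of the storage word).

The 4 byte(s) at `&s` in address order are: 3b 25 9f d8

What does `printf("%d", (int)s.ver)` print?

106456

[0]=0x3b [1]=0x25 [2]=0x9f [3]=0xd8 (big-endian) → word 0x3b259fd8
addr_hi:4 @ bit 28 → (0x3b259fd8>>28)&0xf = 0x3
prio:10 @ bit 18 → (0x3b259fd8>>18)&0x3ff = 0x2c9
ver:18 @ bit 0 → (0x3b259fd8>>0)&0x3ffff = 0x19fd8  ←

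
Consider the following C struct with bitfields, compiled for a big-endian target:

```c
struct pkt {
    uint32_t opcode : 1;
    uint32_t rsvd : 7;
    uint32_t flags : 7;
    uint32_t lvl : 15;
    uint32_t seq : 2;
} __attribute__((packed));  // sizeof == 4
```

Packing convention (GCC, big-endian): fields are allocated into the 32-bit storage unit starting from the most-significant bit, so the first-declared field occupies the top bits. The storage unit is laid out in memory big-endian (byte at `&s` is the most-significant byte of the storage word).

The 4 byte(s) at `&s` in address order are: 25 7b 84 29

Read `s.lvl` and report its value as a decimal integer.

24842

[0]=0x25 [1]=0x7b [2]=0x84 [3]=0x29 (big-endian) → word 0x257b8429
opcode:1 @ bit 31 → (0x257b8429>>31)&0x1 = 0x0
rsvd:7 @ bit 24 → (0x257b8429>>24)&0x7f = 0x25
flags:7 @ bit 17 → (0x257b8429>>17)&0x7f = 0x3d
lvl:15 @ bit 2 → (0x257b8429>>2)&0x7fff = 0x610a  ←
seq:2 @ bit 0 → (0x257b8429>>0)&0x3 = 0x1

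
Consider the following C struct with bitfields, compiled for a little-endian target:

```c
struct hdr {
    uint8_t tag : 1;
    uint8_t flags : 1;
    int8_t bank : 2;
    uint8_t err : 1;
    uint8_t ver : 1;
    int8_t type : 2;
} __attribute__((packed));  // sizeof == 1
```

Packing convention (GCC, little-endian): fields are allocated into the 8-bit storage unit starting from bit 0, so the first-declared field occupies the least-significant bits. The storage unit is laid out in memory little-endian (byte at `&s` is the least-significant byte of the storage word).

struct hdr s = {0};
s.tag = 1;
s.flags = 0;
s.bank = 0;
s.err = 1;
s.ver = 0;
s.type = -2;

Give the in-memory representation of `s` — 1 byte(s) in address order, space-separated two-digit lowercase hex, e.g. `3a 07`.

tag (1b) val=1 bits=0x1 at bit 0: 0x01
flags (1b) val=0 bits=0x0 at bit 1: 0x01
bank (2b) val=0 bits=0x0 at bit 2: 0x01
err (1b) val=1 bits=0x1 at bit 4: 0x11
ver (1b) val=0 bits=0x0 at bit 5: 0x11
type (2b) val=-2 bits=0x2 at bit 6: 0x91
word = 0x91 → little-endian bytes:
  [0]=0x91

91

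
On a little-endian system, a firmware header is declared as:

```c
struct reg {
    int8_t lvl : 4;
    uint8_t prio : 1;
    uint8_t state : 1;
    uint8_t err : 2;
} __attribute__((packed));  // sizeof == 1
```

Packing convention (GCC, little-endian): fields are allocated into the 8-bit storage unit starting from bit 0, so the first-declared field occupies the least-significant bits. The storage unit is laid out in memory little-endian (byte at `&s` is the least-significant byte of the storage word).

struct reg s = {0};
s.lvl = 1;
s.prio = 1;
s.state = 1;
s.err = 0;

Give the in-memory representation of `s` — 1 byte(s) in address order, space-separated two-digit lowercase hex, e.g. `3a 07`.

31

lvl:4 = 1 → 0x1 << 0 → word 0x01
prio:1 = 1 → 0x1 << 4 → word 0x11
state:1 = 1 → 0x1 << 5 → word 0x31
err:2 = 0 → 0x0 << 6 → word 0x31
word = 0x31 → little-endian bytes:
  [0]=0x31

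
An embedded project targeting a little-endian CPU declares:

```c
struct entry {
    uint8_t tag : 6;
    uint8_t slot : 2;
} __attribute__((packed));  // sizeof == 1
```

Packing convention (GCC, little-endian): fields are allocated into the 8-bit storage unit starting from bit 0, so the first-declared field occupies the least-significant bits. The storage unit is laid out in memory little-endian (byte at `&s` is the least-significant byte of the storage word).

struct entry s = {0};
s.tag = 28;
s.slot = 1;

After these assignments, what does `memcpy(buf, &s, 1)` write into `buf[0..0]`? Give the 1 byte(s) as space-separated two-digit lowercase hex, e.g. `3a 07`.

5c

tag (6b) val=28 bits=0x1c at bit 0: 0x1c
slot (2b) val=1 bits=0x1 at bit 6: 0x5c
word = 0x5c → little-endian bytes:
  [0]=0x5c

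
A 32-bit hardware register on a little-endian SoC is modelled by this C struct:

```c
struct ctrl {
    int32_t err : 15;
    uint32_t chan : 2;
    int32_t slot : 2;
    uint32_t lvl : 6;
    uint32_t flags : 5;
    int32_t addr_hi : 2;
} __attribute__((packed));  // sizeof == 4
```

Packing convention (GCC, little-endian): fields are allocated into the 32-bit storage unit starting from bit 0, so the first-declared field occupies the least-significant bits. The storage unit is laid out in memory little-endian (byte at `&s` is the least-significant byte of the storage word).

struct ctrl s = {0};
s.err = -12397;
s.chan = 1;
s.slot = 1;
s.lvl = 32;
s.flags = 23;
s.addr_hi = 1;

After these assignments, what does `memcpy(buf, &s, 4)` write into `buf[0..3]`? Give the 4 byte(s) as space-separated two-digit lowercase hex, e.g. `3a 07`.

93 cf 02 6f

err (15b) val=-12397 bits=0x4f93 at bit 0: 0x00004f93
chan (2b) val=1 bits=0x1 at bit 15: 0x0000cf93
slot (2b) val=1 bits=0x1 at bit 17: 0x0002cf93
lvl (6b) val=32 bits=0x20 at bit 19: 0x0102cf93
flags (5b) val=23 bits=0x17 at bit 25: 0x2f02cf93
addr_hi (2b) val=1 bits=0x1 at bit 30: 0x6f02cf93
word = 0x6f02cf93 → little-endian bytes:
  [0]=0x93  [1]=0xcf  [2]=0x02  [3]=0x6f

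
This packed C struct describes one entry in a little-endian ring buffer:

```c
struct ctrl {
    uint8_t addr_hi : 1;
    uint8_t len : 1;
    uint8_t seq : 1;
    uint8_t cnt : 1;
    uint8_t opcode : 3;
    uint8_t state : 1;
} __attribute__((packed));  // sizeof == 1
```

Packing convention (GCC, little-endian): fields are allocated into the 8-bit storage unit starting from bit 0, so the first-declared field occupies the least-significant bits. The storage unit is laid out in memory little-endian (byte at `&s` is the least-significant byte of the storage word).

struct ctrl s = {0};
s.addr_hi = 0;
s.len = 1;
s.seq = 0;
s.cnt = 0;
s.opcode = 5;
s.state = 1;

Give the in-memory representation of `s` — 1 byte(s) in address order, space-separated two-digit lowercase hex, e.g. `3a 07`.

d2

addr_hi (1b) val=0 bits=0x0 at bit 0: 0x00
len (1b) val=1 bits=0x1 at bit 1: 0x02
seq (1b) val=0 bits=0x0 at bit 2: 0x02
cnt (1b) val=0 bits=0x0 at bit 3: 0x02
opcode (3b) val=5 bits=0x5 at bit 4: 0x52
state (1b) val=1 bits=0x1 at bit 7: 0xd2
word = 0xd2 → little-endian bytes:
  [0]=0xd2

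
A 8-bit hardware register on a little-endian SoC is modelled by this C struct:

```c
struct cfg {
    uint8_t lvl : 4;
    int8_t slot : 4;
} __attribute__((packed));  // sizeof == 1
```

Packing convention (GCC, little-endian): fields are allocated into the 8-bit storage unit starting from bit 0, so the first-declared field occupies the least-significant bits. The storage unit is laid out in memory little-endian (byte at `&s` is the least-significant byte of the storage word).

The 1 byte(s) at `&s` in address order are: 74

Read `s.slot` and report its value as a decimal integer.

7

[0]=0x74 (little-endian) → word 0x74
lvl [0+:4] = (word>>0) & 0xf = 4
slot [4+:4] = (word>>4) & 0xf = 7  ←
slot signed 4b, MSB=0: value = 7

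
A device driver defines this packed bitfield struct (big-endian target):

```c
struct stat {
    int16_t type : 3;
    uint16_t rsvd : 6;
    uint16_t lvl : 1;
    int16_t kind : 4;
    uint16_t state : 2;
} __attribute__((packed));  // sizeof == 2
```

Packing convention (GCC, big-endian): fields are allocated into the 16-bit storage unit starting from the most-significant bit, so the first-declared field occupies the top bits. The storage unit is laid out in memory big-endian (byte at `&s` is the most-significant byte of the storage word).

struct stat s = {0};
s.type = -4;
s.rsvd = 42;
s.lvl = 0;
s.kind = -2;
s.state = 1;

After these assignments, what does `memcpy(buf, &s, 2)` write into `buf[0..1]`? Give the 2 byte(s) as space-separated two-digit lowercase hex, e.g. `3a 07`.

type:3 = -4 → 0x4 << 13 → word 0x8000
rsvd:6 = 42 → 0x2a << 7 → word 0x9500
lvl:1 = 0 → 0x0 << 6 → word 0x9500
kind:4 = -2 → 0xe << 2 → word 0x9538
state:2 = 1 → 0x1 << 0 → word 0x9539
word = 0x9539 → big-endian bytes:
  [0]=0x95  [1]=0x39

95 39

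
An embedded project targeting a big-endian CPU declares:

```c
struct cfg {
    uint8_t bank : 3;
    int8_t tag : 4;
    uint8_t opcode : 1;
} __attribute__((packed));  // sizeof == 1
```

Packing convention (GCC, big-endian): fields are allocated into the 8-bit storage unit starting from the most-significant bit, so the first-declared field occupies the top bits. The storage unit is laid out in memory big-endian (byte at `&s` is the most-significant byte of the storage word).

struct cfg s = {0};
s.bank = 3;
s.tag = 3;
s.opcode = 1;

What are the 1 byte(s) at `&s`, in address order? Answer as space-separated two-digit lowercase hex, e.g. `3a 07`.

bank (3b) val=3 bits=0x3 at bit 5: 0x60
tag (4b) val=3 bits=0x3 at bit 1: 0x66
opcode (1b) val=1 bits=0x1 at bit 0: 0x67
word = 0x67 → big-endian bytes:
  [0]=0x67

67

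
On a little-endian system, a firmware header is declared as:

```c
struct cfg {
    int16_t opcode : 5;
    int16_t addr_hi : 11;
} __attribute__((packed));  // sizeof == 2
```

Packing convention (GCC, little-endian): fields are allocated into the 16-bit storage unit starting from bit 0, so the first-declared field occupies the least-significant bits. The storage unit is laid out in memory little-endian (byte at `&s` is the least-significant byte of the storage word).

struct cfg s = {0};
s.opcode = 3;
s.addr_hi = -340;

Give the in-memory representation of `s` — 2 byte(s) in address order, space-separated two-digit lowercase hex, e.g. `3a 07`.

[0+:5] opcode=3 & 0x1f = 0x3; word=0x0003
[5+:11] addr_hi=-340 & 0x7ff = 0x6ac; word=0xd583
word = 0xd583 → little-endian bytes:
  [0]=0x83  [1]=0xd5

83 d5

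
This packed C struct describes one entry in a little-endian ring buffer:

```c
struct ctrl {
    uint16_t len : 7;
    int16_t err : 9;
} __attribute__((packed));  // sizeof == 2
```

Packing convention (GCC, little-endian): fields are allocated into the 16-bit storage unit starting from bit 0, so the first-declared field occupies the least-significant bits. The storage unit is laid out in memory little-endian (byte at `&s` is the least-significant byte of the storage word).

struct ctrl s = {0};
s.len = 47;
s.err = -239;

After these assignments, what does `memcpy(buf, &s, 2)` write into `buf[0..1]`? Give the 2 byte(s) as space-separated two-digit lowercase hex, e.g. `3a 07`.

[0+:7] len=47 & 0x7f = 0x2f; word=0x002f
[7+:9] err=-239 & 0x1ff = 0x111; word=0x88af
word = 0x88af → little-endian bytes:
  [0]=0xaf  [1]=0x88

af 88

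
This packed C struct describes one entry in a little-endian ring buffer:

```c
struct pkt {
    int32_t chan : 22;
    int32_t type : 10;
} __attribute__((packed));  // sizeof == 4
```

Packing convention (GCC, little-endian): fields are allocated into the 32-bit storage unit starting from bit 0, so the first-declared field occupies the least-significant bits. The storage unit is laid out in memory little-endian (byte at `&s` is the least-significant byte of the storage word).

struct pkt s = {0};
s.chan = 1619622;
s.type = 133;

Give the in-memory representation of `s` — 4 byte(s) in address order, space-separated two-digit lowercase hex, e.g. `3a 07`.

a6 b6 58 21

chan (22b) val=1619622 bits=0x18b6a6 at bit 0: 0x0018b6a6
type (10b) val=133 bits=0x85 at bit 22: 0x2158b6a6
word = 0x2158b6a6 → little-endian bytes:
  [0]=0xa6  [1]=0xb6  [2]=0x58  [3]=0x21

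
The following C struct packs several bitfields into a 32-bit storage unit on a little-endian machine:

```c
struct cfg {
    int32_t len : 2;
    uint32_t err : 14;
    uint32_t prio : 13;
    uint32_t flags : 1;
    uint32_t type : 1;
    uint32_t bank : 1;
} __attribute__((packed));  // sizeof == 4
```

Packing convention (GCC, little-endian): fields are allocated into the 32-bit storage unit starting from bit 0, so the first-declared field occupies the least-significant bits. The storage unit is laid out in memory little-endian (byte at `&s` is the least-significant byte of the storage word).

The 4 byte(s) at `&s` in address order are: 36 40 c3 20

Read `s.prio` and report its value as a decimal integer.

[0]=0x36 [1]=0x40 [2]=0xc3 [3]=0x20 (little-endian) → word 0x20c34036
len [0+:2] = (word>>0) & 0x3 = 2
err [2+:14] = (word>>2) & 0x3fff = 4109
prio [16+:13] = (word>>16) & 0x1fff = 195  ←
flags [29+:1] = (word>>29) & 0x1 = 1
type [30+:1] = (word>>30) & 0x1 = 0
bank [31+:1] = (word>>31) & 0x1 = 0

195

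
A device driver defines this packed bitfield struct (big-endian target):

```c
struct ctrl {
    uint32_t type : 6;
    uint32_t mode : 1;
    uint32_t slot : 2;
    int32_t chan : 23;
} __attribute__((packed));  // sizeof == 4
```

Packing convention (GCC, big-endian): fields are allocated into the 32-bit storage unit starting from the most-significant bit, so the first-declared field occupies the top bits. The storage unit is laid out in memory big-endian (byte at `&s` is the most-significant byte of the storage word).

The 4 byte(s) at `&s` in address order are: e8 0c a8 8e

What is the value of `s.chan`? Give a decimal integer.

829582

[0]=0xe8 [1]=0x0c [2]=0xa8 [3]=0x8e (big-endian) → word 0xe80ca88e
type:6 @ bit 26 → (0xe80ca88e>>26)&0x3f = 0x3a
mode:1 @ bit 25 → (0xe80ca88e>>25)&0x1 = 0x0
slot:2 @ bit 23 → (0xe80ca88e>>23)&0x3 = 0x0
chan:23 @ bit 0 → (0xe80ca88e>>0)&0x7fffff = 0xca88e  ←
chan signed 23b, MSB=0: value = 829582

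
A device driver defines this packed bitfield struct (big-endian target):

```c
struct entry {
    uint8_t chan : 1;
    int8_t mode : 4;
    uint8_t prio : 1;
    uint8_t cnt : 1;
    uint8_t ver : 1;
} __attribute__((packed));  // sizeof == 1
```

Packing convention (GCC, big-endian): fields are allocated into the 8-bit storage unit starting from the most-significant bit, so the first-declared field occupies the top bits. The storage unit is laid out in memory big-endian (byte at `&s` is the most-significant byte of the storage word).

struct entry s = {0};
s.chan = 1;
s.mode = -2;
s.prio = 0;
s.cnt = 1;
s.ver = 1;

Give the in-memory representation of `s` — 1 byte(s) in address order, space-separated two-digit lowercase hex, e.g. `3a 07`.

chan (1b) val=1 bits=0x1 at bit 7: 0x80
mode (4b) val=-2 bits=0xe at bit 3: 0xf0
prio (1b) val=0 bits=0x0 at bit 2: 0xf0
cnt (1b) val=1 bits=0x1 at bit 1: 0xf2
ver (1b) val=1 bits=0x1 at bit 0: 0xf3
word = 0xf3 → big-endian bytes:
  [0]=0xf3

f3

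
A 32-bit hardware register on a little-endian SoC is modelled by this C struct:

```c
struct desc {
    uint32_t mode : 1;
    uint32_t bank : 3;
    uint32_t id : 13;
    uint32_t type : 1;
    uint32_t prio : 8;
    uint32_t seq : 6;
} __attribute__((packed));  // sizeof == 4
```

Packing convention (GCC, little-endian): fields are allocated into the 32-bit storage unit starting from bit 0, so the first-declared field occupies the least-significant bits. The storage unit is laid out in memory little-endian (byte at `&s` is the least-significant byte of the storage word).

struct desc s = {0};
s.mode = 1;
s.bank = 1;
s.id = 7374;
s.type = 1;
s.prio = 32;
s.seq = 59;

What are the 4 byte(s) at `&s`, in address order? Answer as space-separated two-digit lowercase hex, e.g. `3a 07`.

e3 cc 83 ec

mode (1b) val=1 bits=0x1 at bit 0: 0x00000001
bank (3b) val=1 bits=0x1 at bit 1: 0x00000003
id (13b) val=7374 bits=0x1cce at bit 4: 0x0001cce3
type (1b) val=1 bits=0x1 at bit 17: 0x0003cce3
prio (8b) val=32 bits=0x20 at bit 18: 0x0083cce3
seq (6b) val=59 bits=0x3b at bit 26: 0xec83cce3
word = 0xec83cce3 → little-endian bytes:
  [0]=0xe3  [1]=0xcc  [2]=0x83  [3]=0xec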